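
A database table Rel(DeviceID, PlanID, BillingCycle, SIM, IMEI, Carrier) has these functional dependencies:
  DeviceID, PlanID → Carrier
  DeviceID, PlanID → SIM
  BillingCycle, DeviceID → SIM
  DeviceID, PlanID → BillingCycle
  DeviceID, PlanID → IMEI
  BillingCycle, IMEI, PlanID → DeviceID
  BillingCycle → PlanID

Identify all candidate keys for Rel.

{BillingCycle, DeviceID}⁺ = {BillingCycle, Carrier, DeviceID, IMEI, PlanID, SIM}, which is every attribute, so {BillingCycle, DeviceID} is a candidate key.
{BillingCycle, IMEI}⁺ = {BillingCycle, Carrier, DeviceID, IMEI, PlanID, SIM}, which is every attribute, so {BillingCycle, IMEI} is a candidate key.
{DeviceID, PlanID}⁺ = {BillingCycle, Carrier, DeviceID, IMEI, PlanID, SIM}, which is every attribute, so {DeviceID, PlanID} is a candidate key.
These are minimal and exhaustive — every other superkey contains one of them.

{BillingCycle, DeviceID}, {BillingCycle, IMEI}, {DeviceID, PlanID}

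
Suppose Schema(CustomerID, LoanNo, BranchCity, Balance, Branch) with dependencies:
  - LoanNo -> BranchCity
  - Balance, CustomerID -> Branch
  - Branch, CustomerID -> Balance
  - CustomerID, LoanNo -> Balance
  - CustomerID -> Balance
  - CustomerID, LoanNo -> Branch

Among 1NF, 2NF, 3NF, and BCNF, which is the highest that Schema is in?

1NF

Candidate key: {CustomerID, LoanNo}. Prime attributes: {CustomerID, LoanNo}.
LoanNo -> BranchCity: {LoanNo}⁺ = {BranchCity, LoanNo}, which is not all of the attributes, so the left side is not a superkey — BCNF is violated.
LoanNo -> BranchCity determines the non-prime attribute {BranchCity} from a non-superkey — 3NF is violated.
The proper key subset {CustomerID} of {CustomerID, LoanNo} determines non-prime {Balance, Branch}, so the relation is not even in 2NF.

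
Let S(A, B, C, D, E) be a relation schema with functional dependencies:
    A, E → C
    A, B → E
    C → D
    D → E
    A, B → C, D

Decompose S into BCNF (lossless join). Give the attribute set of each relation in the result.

Candidate key of the original relation: {A, B}.
Within {A, B, C, D, E}: {A, E}⁺ ∩ {A, B, C, D, E} = {A, C, D, E}, not the whole set, so A, E → C, D violates BCNF; decompose into {A, C, D, E} and {A, B, E}.
Within {A, C, D, E}: {C}⁺ ∩ {A, C, D, E} = {C, D, E}, not the whole set, so C → D, E violates BCNF; decompose into {C, D, E} and {A, C}.
Within {C, D, E}: {D}⁺ ∩ {C, D, E} = {D, E}, not the whole set, so D → E violates BCNF; decompose into {D, E} and {C, D}.
{D, E} has no BCNF violation.
{C, D} has no BCNF violation.
{A, C} has no BCNF violation.
{A, B, E} has no BCNF violation.

{A, B, E}; {A, C}; {C, D}; {D, E}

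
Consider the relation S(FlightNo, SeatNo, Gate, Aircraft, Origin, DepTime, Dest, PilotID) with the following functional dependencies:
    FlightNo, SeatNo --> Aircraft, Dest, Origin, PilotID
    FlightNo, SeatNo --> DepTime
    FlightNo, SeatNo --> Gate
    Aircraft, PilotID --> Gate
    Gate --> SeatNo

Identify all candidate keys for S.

{Aircraft, FlightNo, PilotID}, {FlightNo, Gate}, {FlightNo, SeatNo}

No FD produces {FlightNo}, so it must be in every candidate key.
{FlightNo, Gate}⁺ = {Aircraft, DepTime, Dest, FlightNo, Gate, Origin, PilotID, SeatNo} — all of the relation — so {FlightNo, Gate} is a candidate key.
{FlightNo, SeatNo}⁺ = {Aircraft, DepTime, Dest, FlightNo, Gate, Origin, PilotID, SeatNo} — all of the relation — so {FlightNo, SeatNo} is a candidate key.
{Aircraft, FlightNo, PilotID}⁺ = {Aircraft, DepTime, Dest, FlightNo, Gate, Origin, PilotID, SeatNo} — all of the relation — so {Aircraft, FlightNo, PilotID} is a candidate key.
These are minimal and exhaustive — every other superkey contains one of them.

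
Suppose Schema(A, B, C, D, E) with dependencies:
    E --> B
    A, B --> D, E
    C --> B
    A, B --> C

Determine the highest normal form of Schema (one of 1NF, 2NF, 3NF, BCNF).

Candidate keys: {A, B}, {A, C}, {A, E}. Prime attributes: {A, B, C, E}.
E --> B: {E}⁺ = {B, E}, which is not all of the attributes, so the left side is not a superkey — BCNF is violated.
Since {B} ⊆ prime attributes and every other non-superkey FD also has a prime right side, the schema is in 3NF.

3NF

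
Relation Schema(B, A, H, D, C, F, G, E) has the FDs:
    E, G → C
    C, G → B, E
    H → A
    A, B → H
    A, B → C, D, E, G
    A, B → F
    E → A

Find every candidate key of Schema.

{A, B} is a candidate key since {A, B}⁺ = {A, B, C, D, E, F, G, H} covers every attribute.
{B, E} is a candidate key since {B, E}⁺ = {A, B, C, D, E, F, G, H} covers every attribute.
{B, H} is a candidate key since {B, H}⁺ = {A, B, C, D, E, F, G, H} covers every attribute.
{C, G} is a candidate key since {C, G}⁺ = {A, B, C, D, E, F, G, H} covers every attribute.
{E, G} is a candidate key since {E, G}⁺ = {A, B, C, D, E, F, G, H} covers every attribute.
These are minimal and exhaustive — every other superkey contains one of them.

{A, B}, {B, E}, {B, H}, {C, G}, {E, G}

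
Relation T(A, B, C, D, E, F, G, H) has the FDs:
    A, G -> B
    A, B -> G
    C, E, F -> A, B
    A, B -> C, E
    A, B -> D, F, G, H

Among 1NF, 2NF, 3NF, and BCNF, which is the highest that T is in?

BCNF

Candidate keys: {A, B}, {A, G}, {C, E, F}. Prime attributes: {A, B, C, E, F, G}.
Each dependency's left side is a superkey — BCNF holds.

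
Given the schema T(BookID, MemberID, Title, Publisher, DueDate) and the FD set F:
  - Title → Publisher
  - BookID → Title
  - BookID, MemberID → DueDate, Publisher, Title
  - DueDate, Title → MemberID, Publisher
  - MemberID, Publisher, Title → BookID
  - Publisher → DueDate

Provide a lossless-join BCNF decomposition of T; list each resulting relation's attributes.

{BookID, MemberID, Publisher, Title}; {DueDate, Publisher}

Candidate keys of the original relation: {BookID}, {Title}.
{BookID, DueDate, MemberID, Publisher, Title}: {Publisher} determines {DueDate, Publisher} here but is not a superkey — split on Publisher → DueDate, giving {DueDate, Publisher} and {BookID, MemberID, Publisher, Title}.
{DueDate, Publisher} has no BCNF violation.
{BookID, MemberID, Publisher, Title} has no BCNF violation.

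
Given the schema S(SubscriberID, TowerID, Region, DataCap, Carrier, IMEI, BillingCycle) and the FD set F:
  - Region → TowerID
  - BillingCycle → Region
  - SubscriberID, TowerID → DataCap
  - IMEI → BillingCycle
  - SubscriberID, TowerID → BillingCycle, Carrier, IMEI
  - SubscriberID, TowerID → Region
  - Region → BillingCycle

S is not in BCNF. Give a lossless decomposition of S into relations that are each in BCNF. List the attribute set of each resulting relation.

{BillingCycle, Region, TowerID}; {Carrier, DataCap, IMEI, SubscriberID}; {IMEI, Region}

Candidate keys of the original relation: {BillingCycle, SubscriberID}, {IMEI, SubscriberID}, {Region, SubscriberID}, {SubscriberID, TowerID}.
Within {BillingCycle, Carrier, DataCap, IMEI, Region, SubscriberID, TowerID}: {Region}⁺ ∩ {BillingCycle, Carrier, DataCap, IMEI, Region, SubscriberID, TowerID} = {BillingCycle, Region, TowerID}, not the whole set, so Region → BillingCycle, TowerID violates BCNF; decompose into {BillingCycle, Region, TowerID} and {Carrier, DataCap, IMEI, Region, SubscriberID}.
{BillingCycle, Region, TowerID}: every determinant is a superkey — BCNF.
Within {Carrier, DataCap, IMEI, Region, SubscriberID}: {IMEI}⁺ ∩ {Carrier, DataCap, IMEI, Region, SubscriberID} = {IMEI, Region}, not the whole set, so IMEI → Region violates BCNF; decompose into {IMEI, Region} and {Carrier, DataCap, IMEI, SubscriberID}.
{IMEI, Region}: every determinant is a superkey — BCNF.
{Carrier, DataCap, IMEI, SubscriberID}: every determinant is a superkey — BCNF.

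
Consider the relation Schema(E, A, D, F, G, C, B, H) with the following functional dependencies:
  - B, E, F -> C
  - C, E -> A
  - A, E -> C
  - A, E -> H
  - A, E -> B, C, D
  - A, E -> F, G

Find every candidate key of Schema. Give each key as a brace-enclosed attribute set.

{A, E}, {B, E, F}, {C, E}

No FD produces {E}, so it must be in every candidate key.
{A, E} is a candidate key since {A, E}⁺ = {A, B, C, D, E, F, G, H} covers every attribute.
{C, E} is a candidate key since {C, E}⁺ = {A, B, C, D, E, F, G, H} covers every attribute.
{B, E, F} is a candidate key since {B, E, F}⁺ = {A, B, C, D, E, F, G, H} covers every attribute.
No proper subset of any of these is a key, and no other minimal superkey exists.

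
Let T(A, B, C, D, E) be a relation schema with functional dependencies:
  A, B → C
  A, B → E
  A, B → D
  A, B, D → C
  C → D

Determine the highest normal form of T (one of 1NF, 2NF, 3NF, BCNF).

2NF

Candidate key: {A, B}. Prime attributes: {A, B}.
C → D: {C}⁺ = {C, D}, which is not all of the attributes, so the left side is not a superkey — BCNF is violated.
C → D has non-prime {D} on the right and a non-superkey on the left, so 3NF fails.
No non-prime attribute depends on a proper subset of any candidate key, so 2NF holds.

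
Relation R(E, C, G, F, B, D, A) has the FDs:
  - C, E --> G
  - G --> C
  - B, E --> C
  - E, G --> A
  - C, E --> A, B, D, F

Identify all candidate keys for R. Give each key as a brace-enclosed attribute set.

{B, E}, {C, E}, {E, G}

Attributes never on any right-hand side: {E} — every candidate key must contain it.
{B, E} is a candidate key since {B, E}⁺ = {A, B, C, D, E, F, G} covers every attribute.
{C, E} is a candidate key since {C, E}⁺ = {A, B, C, D, E, F, G} covers every attribute.
{E, G} is a candidate key since {E, G}⁺ = {A, B, C, D, E, F, G} covers every attribute.
Any other superkey properly contains one of these, so there are no further candidate keys.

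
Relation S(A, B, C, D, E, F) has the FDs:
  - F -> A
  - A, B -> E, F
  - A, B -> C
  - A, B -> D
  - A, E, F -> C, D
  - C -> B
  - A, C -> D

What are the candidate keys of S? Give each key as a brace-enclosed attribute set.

{A, B}, {A, C}, {B, F}, {C, F}, {E, F}

{A, B} is a candidate key since {A, B}⁺ = {A, B, C, D, E, F} covers every attribute.
{A, C} is a candidate key since {A, C}⁺ = {A, B, C, D, E, F} covers every attribute.
{B, F} is a candidate key since {B, F}⁺ = {A, B, C, D, E, F} covers every attribute.
{C, F} is a candidate key since {C, F}⁺ = {A, B, C, D, E, F} covers every attribute.
{E, F} is a candidate key since {E, F}⁺ = {A, B, C, D, E, F} covers every attribute.
These are minimal and exhaustive — every other superkey contains one of them.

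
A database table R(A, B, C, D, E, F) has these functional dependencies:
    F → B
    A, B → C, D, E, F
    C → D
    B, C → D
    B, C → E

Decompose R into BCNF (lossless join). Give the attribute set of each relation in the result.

{A, C, F}; {B, F}; {C, D}; {C, E, F}

Candidate keys of the original relation: {A, B}, {A, F}.
{A, B, C, D, E, F}: {F} determines {B, F} here but is not a superkey — split on F → B, giving {B, F} and {A, C, D, E, F}.
{B, F} is in BCNF.
{A, C, D, E, F}: {C} determines {C, D} here but is not a superkey — split on C → D, giving {C, D} and {A, C, E, F}.
{C, D} is in BCNF.
{A, C, E, F}: {C, F} determines {C, E, F} here but is not a superkey — split on C, F → E, giving {C, E, F} and {A, C, F}.
{C, E, F} is in BCNF.
{A, C, F} is in BCNF.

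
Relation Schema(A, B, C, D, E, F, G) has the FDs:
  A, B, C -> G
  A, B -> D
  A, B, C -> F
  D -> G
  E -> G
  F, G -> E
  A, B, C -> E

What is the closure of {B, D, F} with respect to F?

Start with {B, D, F}.
D -> G applies; add {G} → now {B, D, F, G}.
F, G -> E applies; add {E} → now {B, D, E, F, G}.
No further FD applies.

{B, D, E, F, G}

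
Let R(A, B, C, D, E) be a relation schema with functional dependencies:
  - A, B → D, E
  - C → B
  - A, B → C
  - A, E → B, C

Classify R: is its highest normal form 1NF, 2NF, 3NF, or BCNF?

3NF

Candidate keys: {A, B}, {A, C}, {A, E}. Prime attributes: {A, B, C, E}.
For C → B we have {C}⁺ = {B, C}; {C} is not a superkey, so BCNF fails.
Since {B} ⊆ prime attributes and every other non-superkey FD also has a prime right side, the schema is in 3NF.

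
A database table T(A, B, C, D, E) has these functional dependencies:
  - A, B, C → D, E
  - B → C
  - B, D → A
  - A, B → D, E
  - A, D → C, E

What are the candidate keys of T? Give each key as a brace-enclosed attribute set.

{A, B}, {B, D}

No FD produces {B}, so it must be in every candidate key.
{A, B}⁺ = {A, B, C, D, E}, which is every attribute, so {A, B} is a candidate key.
{B, D}⁺ = {A, B, C, D, E}, which is every attribute, so {B, D} is a candidate key.
No proper subset of any of these is a key, and no other minimal superkey exists.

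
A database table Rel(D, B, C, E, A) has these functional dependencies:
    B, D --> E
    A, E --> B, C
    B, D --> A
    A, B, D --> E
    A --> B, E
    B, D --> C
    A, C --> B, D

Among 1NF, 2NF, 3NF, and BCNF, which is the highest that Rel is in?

BCNF

Candidate keys: {A}, {B, D}. Prime attributes: {A, B, D}.
Every FD has a superkey on the left, so the relation is in BCNF.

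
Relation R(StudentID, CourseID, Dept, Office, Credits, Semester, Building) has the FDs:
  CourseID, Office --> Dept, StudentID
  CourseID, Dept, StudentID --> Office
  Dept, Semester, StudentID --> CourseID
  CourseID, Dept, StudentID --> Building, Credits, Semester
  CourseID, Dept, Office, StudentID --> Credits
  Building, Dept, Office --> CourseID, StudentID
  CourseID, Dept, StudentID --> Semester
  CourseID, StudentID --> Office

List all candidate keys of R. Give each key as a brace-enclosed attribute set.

{Building, Dept, Office}, {CourseID, Office}, {CourseID, StudentID}, {Dept, Semester, StudentID}

{CourseID, Office}⁺ = {Building, CourseID, Credits, Dept, Office, Semester, StudentID}, which is every attribute, so {CourseID, Office} is a candidate key.
{CourseID, StudentID}⁺ = {Building, CourseID, Credits, Dept, Office, Semester, StudentID}, which is every attribute, so {CourseID, StudentID} is a candidate key.
{Building, Dept, Office}⁺ = {Building, CourseID, Credits, Dept, Office, Semester, StudentID}, which is every attribute, so {Building, Dept, Office} is a candidate key.
{Dept, Semester, StudentID}⁺ = {Building, CourseID, Credits, Dept, Office, Semester, StudentID}, which is every attribute, so {Dept, Semester, StudentID} is a candidate key.
These are minimal and exhaustive — every other superkey contains one of them.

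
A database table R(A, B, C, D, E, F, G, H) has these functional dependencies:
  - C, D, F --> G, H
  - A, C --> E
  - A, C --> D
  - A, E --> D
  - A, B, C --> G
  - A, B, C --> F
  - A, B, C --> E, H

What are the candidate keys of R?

Attributes never on any right-hand side: {A, B, C} — every candidate key must contain all of them.
Closure of {A, B, C} is {A, B, C, D, E, F, G, H}, the whole schema; {A, B, C} is a candidate key.
No smaller or unrelated set reaches every attribute, so there are no other keys.

{A, B, C}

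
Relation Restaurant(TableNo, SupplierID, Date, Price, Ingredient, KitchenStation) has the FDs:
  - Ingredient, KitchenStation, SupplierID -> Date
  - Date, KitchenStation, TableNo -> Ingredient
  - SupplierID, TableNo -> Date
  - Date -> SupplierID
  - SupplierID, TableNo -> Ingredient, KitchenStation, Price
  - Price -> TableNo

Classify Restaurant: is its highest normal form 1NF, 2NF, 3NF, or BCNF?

3NF

Candidate keys: {Date, Price}, {Date, TableNo}, {Price, SupplierID}, {SupplierID, TableNo}. Prime attributes: {Date, Price, SupplierID, TableNo}.
Ingredient, KitchenStation, SupplierID -> Date breaks BCNF: {Ingredient, KitchenStation, SupplierID}⁺ = {Date, Ingredient, KitchenStation, SupplierID}, so {Ingredient, KitchenStation, SupplierID} is not a superkey.
But every attribute on its right side ({Date}) is prime, and the same holds for every other non-superkey FD, so 3NF still holds.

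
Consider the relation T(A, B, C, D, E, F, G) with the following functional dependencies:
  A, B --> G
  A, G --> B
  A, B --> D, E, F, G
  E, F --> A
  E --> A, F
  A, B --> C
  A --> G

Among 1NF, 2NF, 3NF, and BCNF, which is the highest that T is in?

BCNF

Candidate keys: {A}, {E}. Prime attributes: {A, E}.
Every FD has a superkey on the left, so the relation is in BCNF.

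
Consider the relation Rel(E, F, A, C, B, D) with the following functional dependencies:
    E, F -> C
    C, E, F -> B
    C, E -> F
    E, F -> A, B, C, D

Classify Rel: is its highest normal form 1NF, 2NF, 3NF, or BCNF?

Candidate keys: {C, E}, {E, F}. Prime attributes: {C, E, F}.
The left-hand side of every FD is a superkey, so BCNF is satisfied.

BCNF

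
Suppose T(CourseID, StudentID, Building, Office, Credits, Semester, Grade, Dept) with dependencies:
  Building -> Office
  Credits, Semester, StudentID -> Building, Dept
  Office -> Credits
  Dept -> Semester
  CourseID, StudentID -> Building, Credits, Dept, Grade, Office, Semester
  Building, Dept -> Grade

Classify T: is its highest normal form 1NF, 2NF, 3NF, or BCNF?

2NF

Candidate key: {CourseID, StudentID}. Prime attributes: {CourseID, StudentID}.
Building -> Office: {Building}⁺ = {Building, Credits, Office}, which is not all of the attributes, so the left side is not a superkey — BCNF is violated.
Building -> Office determines the non-prime attribute {Office} from a non-superkey — 3NF is violated.
Checking every proper subset of each key, none determines a non-prime attribute — 2NF is satisfied.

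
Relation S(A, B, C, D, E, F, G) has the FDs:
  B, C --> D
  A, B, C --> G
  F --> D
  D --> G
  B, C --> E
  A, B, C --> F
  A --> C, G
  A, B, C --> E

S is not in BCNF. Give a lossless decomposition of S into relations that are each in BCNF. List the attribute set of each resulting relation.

Candidate key of the original relation: {A, B}.
In {A, B, C, D, E, F, G}, {B, C} is not a superkey ({B, C}⁺ restricted to this set is {B, C, D, E, G}), so split on B, C --> D, E, G into {B, C, D, E, G} and {A, B, C, F}.
In {B, C, D, E, G}, {D} is not a superkey ({D}⁺ restricted to this set is {D, G}), so split on D --> G into {D, G} and {B, C, D, E}.
{D, G} has no BCNF violation.
{B, C, D, E} has no BCNF violation.
In {A, B, C, F}, {A} is not a superkey ({A}⁺ restricted to this set is {A, C}), so split on A --> C into {A, C} and {A, B, F}.
{A, C} has no BCNF violation.
{A, B, F} has no BCNF violation.

{A, B, F}; {A, C}; {B, C, D, E}; {D, G}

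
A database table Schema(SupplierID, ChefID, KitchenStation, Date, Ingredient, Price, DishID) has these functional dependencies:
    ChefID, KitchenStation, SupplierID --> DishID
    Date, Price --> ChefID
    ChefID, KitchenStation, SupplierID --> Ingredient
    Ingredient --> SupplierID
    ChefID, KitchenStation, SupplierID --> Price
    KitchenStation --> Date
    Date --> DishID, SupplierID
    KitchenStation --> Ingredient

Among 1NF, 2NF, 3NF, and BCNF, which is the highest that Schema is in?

1NF

Candidate keys: {ChefID, KitchenStation}, {KitchenStation, Price}. Prime attributes: {ChefID, KitchenStation, Price}.
Date, Price --> ChefID breaks BCNF: {Date, Price}⁺ = {ChefID, Date, DishID, Price, SupplierID}, so {Date, Price} is not a superkey.
Ingredient --> SupplierID determines the non-prime attribute {SupplierID} from a non-superkey — 3NF is violated.
{KitchenStation} is a proper subset of the key {ChefID, KitchenStation}, and {KitchenStation}⁺ contains the non-prime attributes {Date, DishID, Ingredient, SupplierID} — a partial dependency, so 2NF is violated.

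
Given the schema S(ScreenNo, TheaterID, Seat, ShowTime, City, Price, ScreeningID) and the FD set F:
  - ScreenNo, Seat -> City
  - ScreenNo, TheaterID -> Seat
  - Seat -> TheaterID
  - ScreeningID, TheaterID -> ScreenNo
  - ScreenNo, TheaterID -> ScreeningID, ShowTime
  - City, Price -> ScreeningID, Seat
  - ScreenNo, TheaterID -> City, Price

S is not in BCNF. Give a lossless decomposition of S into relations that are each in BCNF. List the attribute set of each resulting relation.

Candidate keys of the original relation: {City, Price}, {ScreenNo, Seat}, {ScreenNo, TheaterID}, {ScreeningID, Seat}, {ScreeningID, TheaterID}.
In {City, Price, ScreenNo, ScreeningID, Seat, ShowTime, TheaterID}, {Seat} is not a superkey ({Seat}⁺ restricted to this set is {Seat, TheaterID}), so split on Seat -> TheaterID into {Seat, TheaterID} and {City, Price, ScreenNo, ScreeningID, Seat, ShowTime}.
{Seat, TheaterID} is in BCNF.
{City, Price, ScreenNo, ScreeningID, Seat, ShowTime} is in BCNF.

{City, Price, ScreenNo, ScreeningID, Seat, ShowTime}; {Seat, TheaterID}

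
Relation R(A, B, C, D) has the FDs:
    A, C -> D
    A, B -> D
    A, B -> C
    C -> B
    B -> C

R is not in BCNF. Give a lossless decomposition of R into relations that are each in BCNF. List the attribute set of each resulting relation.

Candidate keys of the original relation: {A, B}, {A, C}.
{A, B, C, D}: {C} determines {B, C} here but is not a superkey — split on C -> B, giving {B, C} and {A, C, D}.
{B, C}: every determinant is a superkey — BCNF.
{A, C, D}: every determinant is a superkey — BCNF.

{A, C, D}; {B, C}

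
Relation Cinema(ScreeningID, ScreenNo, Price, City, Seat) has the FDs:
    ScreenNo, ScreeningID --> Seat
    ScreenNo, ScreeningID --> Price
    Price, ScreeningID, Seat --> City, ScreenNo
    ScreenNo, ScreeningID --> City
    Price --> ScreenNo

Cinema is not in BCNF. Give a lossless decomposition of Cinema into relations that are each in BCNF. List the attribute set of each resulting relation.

{City, Price, ScreeningID, Seat}; {Price, ScreenNo}

Candidate keys of the original relation: {Price, ScreeningID}, {ScreenNo, ScreeningID}.
{City, Price, ScreenNo, ScreeningID, Seat}: {Price} determines {Price, ScreenNo} here but is not a superkey — split on Price --> ScreenNo, giving {Price, ScreenNo} and {City, Price, ScreeningID, Seat}.
{Price, ScreenNo}: every determinant is a superkey — BCNF.
{City, Price, ScreeningID, Seat}: every determinant is a superkey — BCNF.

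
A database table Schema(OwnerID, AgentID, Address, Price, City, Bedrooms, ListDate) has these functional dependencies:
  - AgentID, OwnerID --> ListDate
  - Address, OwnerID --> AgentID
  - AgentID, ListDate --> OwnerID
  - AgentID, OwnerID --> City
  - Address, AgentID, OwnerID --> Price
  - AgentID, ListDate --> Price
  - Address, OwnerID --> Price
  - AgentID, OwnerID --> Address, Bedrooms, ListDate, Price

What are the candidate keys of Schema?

{Address, OwnerID}, {AgentID, ListDate}, {AgentID, OwnerID}

{Address, OwnerID}⁺ = {Address, AgentID, Bedrooms, City, ListDate, OwnerID, Price} — all of the relation — so {Address, OwnerID} is a candidate key.
{AgentID, ListDate}⁺ = {Address, AgentID, Bedrooms, City, ListDate, OwnerID, Price} — all of the relation — so {AgentID, ListDate} is a candidate key.
{AgentID, OwnerID}⁺ = {Address, AgentID, Bedrooms, City, ListDate, OwnerID, Price} — all of the relation — so {AgentID, OwnerID} is a candidate key.
These are minimal and exhaustive — every other superkey contains one of them.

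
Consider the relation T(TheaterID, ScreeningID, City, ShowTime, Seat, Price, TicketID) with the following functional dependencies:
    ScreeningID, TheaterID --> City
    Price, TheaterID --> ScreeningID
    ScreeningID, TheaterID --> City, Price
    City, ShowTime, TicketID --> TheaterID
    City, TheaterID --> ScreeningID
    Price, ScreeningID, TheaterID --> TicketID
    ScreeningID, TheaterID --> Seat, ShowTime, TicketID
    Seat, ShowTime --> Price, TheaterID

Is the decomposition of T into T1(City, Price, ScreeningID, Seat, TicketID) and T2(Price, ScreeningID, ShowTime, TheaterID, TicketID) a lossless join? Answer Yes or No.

No

Common attributes: {Price, ScreeningID, TicketID}; their closure is {Price, ScreeningID, TicketID}.
T1 ⊄ {Price, ScreeningID, TicketID} and T2 ⊄ {Price, ScreeningID, TicketID}, so the split is lossy.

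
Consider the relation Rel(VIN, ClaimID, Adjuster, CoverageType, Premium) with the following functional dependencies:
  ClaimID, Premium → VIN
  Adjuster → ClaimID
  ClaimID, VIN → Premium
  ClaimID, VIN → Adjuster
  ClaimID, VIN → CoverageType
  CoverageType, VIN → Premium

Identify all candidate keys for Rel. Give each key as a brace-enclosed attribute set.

{Adjuster, Premium}⁺ = {Adjuster, ClaimID, CoverageType, Premium, VIN} — all of the relation — so {Adjuster, Premium} is a candidate key.
{Adjuster, VIN}⁺ = {Adjuster, ClaimID, CoverageType, Premium, VIN} — all of the relation — so {Adjuster, VIN} is a candidate key.
{ClaimID, Premium}⁺ = {Adjuster, ClaimID, CoverageType, Premium, VIN} — all of the relation — so {ClaimID, Premium} is a candidate key.
{ClaimID, VIN}⁺ = {Adjuster, ClaimID, CoverageType, Premium, VIN} — all of the relation — so {ClaimID, VIN} is a candidate key.
No proper subset of any of these is a key, and no other minimal superkey exists.

{Adjuster, Premium}, {Adjuster, VIN}, {ClaimID, Premium}, {ClaimID, VIN}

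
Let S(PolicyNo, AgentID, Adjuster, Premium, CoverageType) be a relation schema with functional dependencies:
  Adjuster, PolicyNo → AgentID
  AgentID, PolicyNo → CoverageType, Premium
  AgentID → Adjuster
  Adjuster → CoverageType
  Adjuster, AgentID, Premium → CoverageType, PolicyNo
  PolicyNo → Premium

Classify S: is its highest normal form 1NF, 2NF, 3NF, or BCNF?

1NF

Candidate keys: {Adjuster, PolicyNo}, {AgentID, PolicyNo}, {AgentID, Premium}. Prime attributes: {Adjuster, AgentID, PolicyNo, Premium}.
AgentID → Adjuster: {AgentID}⁺ = {Adjuster, AgentID, CoverageType}, which is not all of the attributes, so the left side is not a superkey — BCNF is violated.
Adjuster → CoverageType has non-prime {CoverageType} on the right and a non-superkey on the left, so 3NF fails.
{Adjuster} is a proper subset of the key {Adjuster, PolicyNo}, and {Adjuster}⁺ contains the non-prime attribute {CoverageType} — a partial dependency, so 2NF is violated.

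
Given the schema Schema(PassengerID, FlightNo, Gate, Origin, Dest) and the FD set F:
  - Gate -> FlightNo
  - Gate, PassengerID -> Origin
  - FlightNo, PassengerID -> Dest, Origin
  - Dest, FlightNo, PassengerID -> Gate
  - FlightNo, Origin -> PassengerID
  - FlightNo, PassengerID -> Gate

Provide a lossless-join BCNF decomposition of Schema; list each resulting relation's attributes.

Candidate keys of the original relation: {FlightNo, Origin}, {FlightNo, PassengerID}, {Gate, Origin}, {Gate, PassengerID}.
{Dest, FlightNo, Gate, Origin, PassengerID}: {Gate} determines {FlightNo, Gate} here but is not a superkey — split on Gate -> FlightNo, giving {FlightNo, Gate} and {Dest, Gate, Origin, PassengerID}.
{FlightNo, Gate}: every determinant is a superkey — BCNF.
{Dest, Gate, Origin, PassengerID}: every determinant is a superkey — BCNF.

{Dest, Gate, Origin, PassengerID}; {FlightNo, Gate}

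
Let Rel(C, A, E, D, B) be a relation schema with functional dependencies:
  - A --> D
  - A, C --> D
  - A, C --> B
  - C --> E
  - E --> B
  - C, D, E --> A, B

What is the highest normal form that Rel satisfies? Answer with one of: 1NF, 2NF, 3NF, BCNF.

Candidate keys: {A, C}, {C, D}. Prime attributes: {A, C, D}.
A --> D: {A}⁺ = {A, D}, which is not all of the attributes, so the left side is not a superkey — BCNF is violated.
Because {E} is non-prime and the left side of C --> E is not a superkey, the relation is not in 3NF.
Since {C} ⊂ {A, C} and {C}⁺ ⊇ {B, E} with {B, E} non-prime, there is a partial dependency; 2NF fails.

1NF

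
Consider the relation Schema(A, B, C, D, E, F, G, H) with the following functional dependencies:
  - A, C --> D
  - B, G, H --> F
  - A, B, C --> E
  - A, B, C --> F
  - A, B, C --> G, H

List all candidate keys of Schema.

{A, B, C}

{A, B, C} never appear on the right of any FD, so every key must include all of them.
{A, B, C}⁺ = {A, B, C, D, E, F, G, H}, which is every attribute, so {A, B, C} is a candidate key.
No other minimal set has full closure, so this is the only candidate key.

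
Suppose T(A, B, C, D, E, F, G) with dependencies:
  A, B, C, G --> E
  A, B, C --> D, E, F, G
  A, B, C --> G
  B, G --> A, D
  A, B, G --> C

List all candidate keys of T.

{A, B, C}, {B, G}

Attributes never on any right-hand side: {B} — every candidate key must contain it.
{B, G} is a candidate key since {B, G}⁺ = {A, B, C, D, E, F, G} covers every attribute.
{A, B, C} is a candidate key since {A, B, C}⁺ = {A, B, C, D, E, F, G} covers every attribute.
These are minimal and exhaustive — every other superkey contains one of them.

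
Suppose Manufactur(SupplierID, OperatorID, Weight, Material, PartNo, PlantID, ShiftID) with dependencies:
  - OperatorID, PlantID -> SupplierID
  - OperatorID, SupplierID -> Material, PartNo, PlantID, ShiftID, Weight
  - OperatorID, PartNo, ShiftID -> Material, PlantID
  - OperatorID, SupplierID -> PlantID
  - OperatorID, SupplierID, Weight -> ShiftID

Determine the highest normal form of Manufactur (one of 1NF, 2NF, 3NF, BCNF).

BCNF

Candidate keys: {OperatorID, PartNo, ShiftID}, {OperatorID, PlantID}, {OperatorID, SupplierID}. Prime attributes: {OperatorID, PartNo, PlantID, ShiftID, SupplierID}.
Each dependency's left side is a superkey — BCNF holds.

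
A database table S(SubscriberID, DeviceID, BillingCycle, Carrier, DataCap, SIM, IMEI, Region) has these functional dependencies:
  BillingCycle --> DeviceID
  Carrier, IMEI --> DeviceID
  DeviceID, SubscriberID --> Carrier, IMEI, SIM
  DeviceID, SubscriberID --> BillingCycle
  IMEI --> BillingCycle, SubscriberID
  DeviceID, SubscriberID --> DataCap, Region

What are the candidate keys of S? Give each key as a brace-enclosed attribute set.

{BillingCycle, SubscriberID}, {DeviceID, SubscriberID}, {IMEI}

Closure of {IMEI} is {BillingCycle, Carrier, DataCap, DeviceID, IMEI, Region, SIM, SubscriberID}, the whole schema; {IMEI} is a candidate key.
Closure of {BillingCycle, SubscriberID} is {BillingCycle, Carrier, DataCap, DeviceID, IMEI, Region, SIM, SubscriberID}, the whole schema; {BillingCycle, SubscriberID} is a candidate key.
Closure of {DeviceID, SubscriberID} is {BillingCycle, Carrier, DataCap, DeviceID, IMEI, Region, SIM, SubscriberID}, the whole schema; {DeviceID, SubscriberID} is a candidate key.
No proper subset of any of these is a key, and no other minimal superkey exists.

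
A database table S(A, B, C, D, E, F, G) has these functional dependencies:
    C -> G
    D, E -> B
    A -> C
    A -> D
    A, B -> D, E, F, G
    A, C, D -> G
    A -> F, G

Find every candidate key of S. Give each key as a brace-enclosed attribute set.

No FD produces {A}, so it must be in every candidate key.
Closure of {A, B} is {A, B, C, D, E, F, G}, the whole schema; {A, B} is a candidate key.
Closure of {A, E} is {A, B, C, D, E, F, G}, the whole schema; {A, E} is a candidate key.
These are minimal and exhaustive — every other superkey contains one of them.

{A, B}, {A, E}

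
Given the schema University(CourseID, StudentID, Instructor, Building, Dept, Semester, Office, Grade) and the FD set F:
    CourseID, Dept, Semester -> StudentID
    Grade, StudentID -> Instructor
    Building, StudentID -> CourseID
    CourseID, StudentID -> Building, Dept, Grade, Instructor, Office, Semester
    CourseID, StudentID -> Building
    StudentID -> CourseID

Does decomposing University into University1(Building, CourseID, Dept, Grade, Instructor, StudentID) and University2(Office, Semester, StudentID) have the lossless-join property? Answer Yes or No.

Yes

The shared attributes are {StudentID} and {StudentID}⁺ = {Building, CourseID, Dept, Grade, Instructor, Office, Semester, StudentID}.
Since University1 ⊆ {Building, CourseID, Dept, Grade, Instructor, Office, Semester, StudentID}, the intersection is a superkey of University1; the decomposition is lossless.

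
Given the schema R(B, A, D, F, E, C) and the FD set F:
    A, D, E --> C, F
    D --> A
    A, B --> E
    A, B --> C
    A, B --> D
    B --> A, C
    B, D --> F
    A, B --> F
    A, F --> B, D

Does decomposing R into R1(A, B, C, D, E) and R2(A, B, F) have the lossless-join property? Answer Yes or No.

The shared attributes are {A, B} and {A, B}⁺ = {A, B, C, D, E, F}.
R1 is contained in that closure, so R1 ∩ R2 --> R1 holds and the join is lossless.

Yes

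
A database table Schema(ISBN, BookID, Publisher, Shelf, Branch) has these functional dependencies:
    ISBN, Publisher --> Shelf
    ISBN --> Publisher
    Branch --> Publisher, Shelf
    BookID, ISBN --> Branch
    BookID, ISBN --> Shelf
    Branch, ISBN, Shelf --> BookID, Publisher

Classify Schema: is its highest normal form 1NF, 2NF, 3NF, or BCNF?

1NF

Candidate keys: {BookID, ISBN}, {Branch, ISBN}. Prime attributes: {BookID, Branch, ISBN}.
For ISBN, Publisher --> Shelf we have {ISBN, Publisher}⁺ = {ISBN, Publisher, Shelf}; {ISBN, Publisher} is not a superkey, so BCNF fails.
ISBN, Publisher --> Shelf has non-prime {Shelf} on the right and a non-superkey on the left, so 3NF fails.
The proper key subset {ISBN} of {BookID, ISBN} determines non-prime {Publisher, Shelf}, so the relation is not even in 2NF.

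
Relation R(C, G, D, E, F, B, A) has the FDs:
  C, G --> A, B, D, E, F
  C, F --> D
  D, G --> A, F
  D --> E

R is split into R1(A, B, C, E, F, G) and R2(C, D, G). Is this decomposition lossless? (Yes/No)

Common attributes: {C, G}; their closure is {A, B, C, D, E, F, G}.
R1 is contained in that closure, so R1 ∩ R2 --> R1 holds and the join is lossless.

Yes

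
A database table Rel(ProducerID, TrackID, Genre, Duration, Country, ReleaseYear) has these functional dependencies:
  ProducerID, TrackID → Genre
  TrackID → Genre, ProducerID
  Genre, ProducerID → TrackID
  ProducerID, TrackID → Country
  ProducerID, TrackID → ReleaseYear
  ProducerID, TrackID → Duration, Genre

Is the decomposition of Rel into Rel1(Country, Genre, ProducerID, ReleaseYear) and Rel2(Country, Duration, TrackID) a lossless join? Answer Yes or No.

No

The shared attributes are {Country} and {Country}⁺ = {Country}.
Neither Rel1 nor Rel2 is contained in that closure, so the decomposition is lossy.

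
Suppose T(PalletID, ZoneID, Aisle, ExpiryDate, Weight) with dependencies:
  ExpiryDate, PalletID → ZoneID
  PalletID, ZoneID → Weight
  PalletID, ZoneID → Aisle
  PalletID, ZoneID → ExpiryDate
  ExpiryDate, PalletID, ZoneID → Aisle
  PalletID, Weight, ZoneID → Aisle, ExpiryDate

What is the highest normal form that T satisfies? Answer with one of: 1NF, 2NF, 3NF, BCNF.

Candidate keys: {ExpiryDate, PalletID}, {PalletID, ZoneID}. Prime attributes: {ExpiryDate, PalletID, ZoneID}.
The left-hand side of every FD is a superkey, so BCNF is satisfied.

BCNF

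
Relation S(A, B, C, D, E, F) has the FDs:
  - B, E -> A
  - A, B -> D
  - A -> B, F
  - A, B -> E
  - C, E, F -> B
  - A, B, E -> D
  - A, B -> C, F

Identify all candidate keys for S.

{A} is a candidate key since {A}⁺ = {A, B, C, D, E, F} covers every attribute.
{B, E} is a candidate key since {B, E}⁺ = {A, B, C, D, E, F} covers every attribute.
{C, E, F} is a candidate key since {C, E, F}⁺ = {A, B, C, D, E, F} covers every attribute.
These are minimal and exhaustive — every other superkey contains one of them.

{A}, {B, E}, {C, E, F}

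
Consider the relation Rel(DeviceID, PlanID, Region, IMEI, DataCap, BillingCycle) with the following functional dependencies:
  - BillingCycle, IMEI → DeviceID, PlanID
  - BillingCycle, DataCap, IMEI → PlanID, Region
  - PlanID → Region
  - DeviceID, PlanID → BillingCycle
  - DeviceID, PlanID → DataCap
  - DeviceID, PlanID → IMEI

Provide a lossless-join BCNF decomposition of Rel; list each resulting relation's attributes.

{BillingCycle, DataCap, DeviceID, IMEI, PlanID}; {PlanID, Region}

Candidate keys of the original relation: {BillingCycle, IMEI}, {DeviceID, PlanID}.
Within {BillingCycle, DataCap, DeviceID, IMEI, PlanID, Region}: {PlanID}⁺ ∩ {BillingCycle, DataCap, DeviceID, IMEI, PlanID, Region} = {PlanID, Region}, not the whole set, so PlanID → Region violates BCNF; decompose into {PlanID, Region} and {BillingCycle, DataCap, DeviceID, IMEI, PlanID}.
{PlanID, Region}: every determinant is a superkey — BCNF.
{BillingCycle, DataCap, DeviceID, IMEI, PlanID}: every determinant is a superkey — BCNF.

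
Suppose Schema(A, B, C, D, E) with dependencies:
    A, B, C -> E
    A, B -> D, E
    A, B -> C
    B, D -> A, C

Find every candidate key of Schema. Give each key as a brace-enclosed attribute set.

{B} never appears on the right of any FD, so every key must include it.
{A, B}⁺ = {A, B, C, D, E} — all of the relation — so {A, B} is a candidate key.
{B, D}⁺ = {A, B, C, D, E} — all of the relation — so {B, D} is a candidate key.
No proper subset of any of these is a key, and no other minimal superkey exists.

{A, B}, {B, D}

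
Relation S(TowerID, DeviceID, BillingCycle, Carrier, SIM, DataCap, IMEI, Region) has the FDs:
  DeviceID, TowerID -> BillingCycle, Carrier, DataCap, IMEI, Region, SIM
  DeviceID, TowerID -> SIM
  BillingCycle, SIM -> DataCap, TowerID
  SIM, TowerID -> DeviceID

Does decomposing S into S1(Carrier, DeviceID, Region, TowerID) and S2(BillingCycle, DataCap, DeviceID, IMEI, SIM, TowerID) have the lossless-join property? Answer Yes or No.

S1 ∩ S2 = {DeviceID, TowerID}; its closure under F is {BillingCycle, Carrier, DataCap, DeviceID, IMEI, Region, SIM, TowerID}.
S1 is contained in that closure, so S1 ∩ S2 -> S1 holds and the join is lossless.

Yes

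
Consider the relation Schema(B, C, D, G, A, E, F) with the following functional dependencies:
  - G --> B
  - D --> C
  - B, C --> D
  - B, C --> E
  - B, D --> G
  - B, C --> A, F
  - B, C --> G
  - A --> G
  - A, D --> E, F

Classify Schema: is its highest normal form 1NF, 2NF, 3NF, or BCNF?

3NF

Candidate keys: {A, C}, {A, D}, {B, C}, {B, D}, {C, G}, {D, G}. Prime attributes: {A, B, C, D, G}.
For G --> B we have {G}⁺ = {B, G}; {G} is not a superkey, so BCNF fails.
Since {B} ⊆ prime attributes and every other non-superkey FD also has a prime right side, the schema is in 3NF.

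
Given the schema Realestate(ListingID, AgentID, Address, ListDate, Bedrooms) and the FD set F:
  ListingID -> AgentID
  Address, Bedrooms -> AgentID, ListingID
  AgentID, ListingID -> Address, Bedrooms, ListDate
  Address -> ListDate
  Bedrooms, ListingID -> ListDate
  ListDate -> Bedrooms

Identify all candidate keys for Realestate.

{Address}, {ListingID}

{Address}⁺ = {Address, AgentID, Bedrooms, ListDate, ListingID}, which is every attribute, so {Address} is a candidate key.
{ListingID}⁺ = {Address, AgentID, Bedrooms, ListDate, ListingID}, which is every attribute, so {ListingID} is a candidate key.
These are minimal and exhaustive — every other superkey contains one of them.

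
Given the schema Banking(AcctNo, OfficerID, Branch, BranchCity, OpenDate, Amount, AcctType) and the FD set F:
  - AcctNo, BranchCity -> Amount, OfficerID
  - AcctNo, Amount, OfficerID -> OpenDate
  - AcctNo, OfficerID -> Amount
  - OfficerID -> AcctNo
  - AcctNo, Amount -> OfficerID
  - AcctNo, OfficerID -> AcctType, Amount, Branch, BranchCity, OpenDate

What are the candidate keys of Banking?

{OfficerID}⁺ = {AcctNo, AcctType, Amount, Branch, BranchCity, OfficerID, OpenDate} — all of the relation — so {OfficerID} is a candidate key.
{AcctNo, Amount}⁺ = {AcctNo, AcctType, Amount, Branch, BranchCity, OfficerID, OpenDate} — all of the relation — so {AcctNo, Amount} is a candidate key.
{AcctNo, BranchCity}⁺ = {AcctNo, AcctType, Amount, Branch, BranchCity, OfficerID, OpenDate} — all of the relation — so {AcctNo, BranchCity} is a candidate key.
These are minimal and exhaustive — every other superkey contains one of them.

{AcctNo, Amount}, {AcctNo, BranchCity}, {OfficerID}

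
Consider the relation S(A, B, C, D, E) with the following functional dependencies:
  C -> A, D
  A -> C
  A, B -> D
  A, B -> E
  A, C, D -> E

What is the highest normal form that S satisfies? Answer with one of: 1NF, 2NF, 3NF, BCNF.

Candidate keys: {A, B}, {B, C}. Prime attributes: {A, B, C}.
C -> A, D: {C}⁺ = {A, C, D, E}, which is not all of the attributes, so the left side is not a superkey — BCNF is violated.
C -> A, D determines the non-prime attribute {D} from a non-superkey — 3NF is violated.
{A} is a proper subset of the key {A, B}, and {A}⁺ contains the non-prime attributes {D, E} — a partial dependency, so 2NF is violated.

1NF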